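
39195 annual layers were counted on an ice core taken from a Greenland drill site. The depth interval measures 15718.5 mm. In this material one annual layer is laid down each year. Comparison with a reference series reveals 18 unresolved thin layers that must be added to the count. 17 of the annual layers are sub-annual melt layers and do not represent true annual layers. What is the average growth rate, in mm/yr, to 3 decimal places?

Correcting the raw count gives 39195 − 17 + 18 = 39196 true annual layers.
15718.5 mm over 39196 years gives 15718.5 / 39196 ≈ 0.401 mm/yr.

0.401 mm/yr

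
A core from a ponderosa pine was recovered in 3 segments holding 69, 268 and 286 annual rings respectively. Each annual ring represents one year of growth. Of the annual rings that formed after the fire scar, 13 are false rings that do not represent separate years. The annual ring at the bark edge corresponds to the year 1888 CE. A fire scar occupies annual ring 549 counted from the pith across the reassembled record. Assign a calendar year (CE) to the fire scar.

Total annual rings = 69 + 268 + 286 = 623.
623 − 549 = 74 annual rings lie beyond the fire scar toward the bark edge.
Excluding 13 false annual rings: 74 − 13 = 61.
Counting back 61 years from 1888 CE places the fire scar in 1888 − 61 = 1827 CE.

1827 CE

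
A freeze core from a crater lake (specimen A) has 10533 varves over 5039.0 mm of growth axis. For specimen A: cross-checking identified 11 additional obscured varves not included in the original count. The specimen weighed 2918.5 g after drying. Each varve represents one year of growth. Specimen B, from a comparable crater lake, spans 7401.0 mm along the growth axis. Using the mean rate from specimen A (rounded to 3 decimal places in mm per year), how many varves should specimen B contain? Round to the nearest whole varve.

15483 varves

Specimen A: after corrections the count is 10533 + 11 = 10544 varves.
A: Extension rate ≈ 5039.0 / 10544 = 0.478 mm/year.
Specimen B: 7401.0 mm / 0.478 mm per year = 15483.26 years ≈ 15483 varves.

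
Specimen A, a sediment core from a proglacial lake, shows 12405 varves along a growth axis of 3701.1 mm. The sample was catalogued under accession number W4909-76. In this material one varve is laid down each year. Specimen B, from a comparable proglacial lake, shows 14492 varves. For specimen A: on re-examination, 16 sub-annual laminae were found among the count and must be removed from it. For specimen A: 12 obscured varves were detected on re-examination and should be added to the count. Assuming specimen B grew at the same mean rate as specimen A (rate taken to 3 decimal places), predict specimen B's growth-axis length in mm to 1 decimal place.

4318.6 mm

Specimen A: correcting the raw count gives 12405 − 16 + 12 = 12401 true varves.
A: Extension rate ≈ 3701.1 / 12401 = 0.298 mm/yr.
Length of B = 0.298 × 14492 = 4318.6 mm.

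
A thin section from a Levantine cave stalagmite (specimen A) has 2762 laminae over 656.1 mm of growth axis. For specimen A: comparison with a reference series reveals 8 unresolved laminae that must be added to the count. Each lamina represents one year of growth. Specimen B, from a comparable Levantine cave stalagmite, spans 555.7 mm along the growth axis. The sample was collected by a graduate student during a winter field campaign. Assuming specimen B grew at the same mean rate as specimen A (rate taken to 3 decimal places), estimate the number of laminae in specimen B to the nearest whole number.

2345 laminae

Specimen A: adjusted count: 2762 + 8 = 2770 laminae.
A: 656.1 mm over 2770 years gives 656.1 / 2770 ≈ 0.237 mm/year.
Specimen B: 555.7 mm / 0.237 mm per year = 2344.73 years ≈ 2345 laminae.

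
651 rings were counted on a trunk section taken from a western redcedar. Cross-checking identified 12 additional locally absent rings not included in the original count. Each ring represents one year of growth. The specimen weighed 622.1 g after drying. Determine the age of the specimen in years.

True ring count = 651 + 12 = 663.
With a one-to-one ring periodicity this is 663 years.

663 years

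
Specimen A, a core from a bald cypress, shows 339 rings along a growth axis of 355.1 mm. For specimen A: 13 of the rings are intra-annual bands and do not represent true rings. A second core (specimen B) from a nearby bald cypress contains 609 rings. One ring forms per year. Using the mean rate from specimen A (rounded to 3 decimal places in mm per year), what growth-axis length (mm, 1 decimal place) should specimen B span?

663.2 mm

Specimen A: true ring count = 339 − 13 = 326.
A: Mean rate = 355.1 mm / 326 years ≈ 1.089 mm/yr.
Length of B = 1.089 × 609 = 663.2 mm.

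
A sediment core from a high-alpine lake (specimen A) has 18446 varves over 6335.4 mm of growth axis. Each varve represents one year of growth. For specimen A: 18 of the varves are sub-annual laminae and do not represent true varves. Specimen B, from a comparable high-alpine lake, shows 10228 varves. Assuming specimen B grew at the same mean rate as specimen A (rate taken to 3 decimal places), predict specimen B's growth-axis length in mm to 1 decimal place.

Specimen A: after corrections the count is 18446 − 18 = 18428 varves.
A: 6335.4 mm over 18428 years gives 6335.4 / 18428 ≈ 0.344 mm per year.
For B, 0.344 mm/year × 10228 years = 3518.4 mm.

3518.4 mm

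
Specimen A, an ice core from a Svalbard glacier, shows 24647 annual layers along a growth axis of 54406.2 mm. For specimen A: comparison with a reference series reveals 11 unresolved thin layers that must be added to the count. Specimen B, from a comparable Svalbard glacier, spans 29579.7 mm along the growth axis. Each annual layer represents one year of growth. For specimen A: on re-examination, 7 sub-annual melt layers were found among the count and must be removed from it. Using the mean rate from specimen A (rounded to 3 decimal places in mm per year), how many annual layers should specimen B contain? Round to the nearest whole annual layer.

Specimen A: true annual layer count = 24647 − 7 + 11 = 24651.
A: Mean rate = 54406.2 mm / 24651 years ≈ 2.207 mm/yr.
For B, 29579.7 / 2.207 = 13402.67 years ≈ 13403 annual layers.

13403 annual layers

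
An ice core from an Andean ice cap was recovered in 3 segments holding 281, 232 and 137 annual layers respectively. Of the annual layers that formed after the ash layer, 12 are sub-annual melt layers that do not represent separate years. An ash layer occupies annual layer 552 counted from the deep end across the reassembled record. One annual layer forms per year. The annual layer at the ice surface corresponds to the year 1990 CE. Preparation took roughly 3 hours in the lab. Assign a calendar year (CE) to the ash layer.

Total annual layers = 281 + 232 + 137 = 650.
650 − 552 = 98 annual layers lie beyond the ash layer toward the ice surface.
98 − 12 false = 86 true annual layers after the ash layer.
1990 − 86 = 1904 CE.

1904 CE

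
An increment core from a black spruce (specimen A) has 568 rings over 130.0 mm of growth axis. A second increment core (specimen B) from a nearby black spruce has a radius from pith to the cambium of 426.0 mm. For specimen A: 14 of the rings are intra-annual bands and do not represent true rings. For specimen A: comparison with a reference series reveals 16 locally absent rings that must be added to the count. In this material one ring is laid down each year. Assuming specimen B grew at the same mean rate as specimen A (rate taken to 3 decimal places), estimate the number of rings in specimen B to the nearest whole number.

Specimen A: adjusted count: 568 − 14 + 16 = 570 rings.
A: Mean rate = 130.0 mm / 570 years ≈ 0.228 mm/year.
For B, 426.0 / 0.228 = 1868.42 years ≈ 1868 rings.

1868 rings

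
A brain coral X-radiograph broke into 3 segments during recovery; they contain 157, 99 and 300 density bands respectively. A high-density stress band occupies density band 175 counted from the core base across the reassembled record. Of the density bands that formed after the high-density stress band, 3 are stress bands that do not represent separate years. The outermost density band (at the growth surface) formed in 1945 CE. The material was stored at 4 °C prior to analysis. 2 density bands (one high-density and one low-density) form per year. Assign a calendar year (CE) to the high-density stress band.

1756 CE

Total density bands = 157 + 99 + 300 = 556.
The high-density stress band sits at density band 175 from the core base, so 556 − 175 = 381 density bands formed after it.
Excluding 3 false density bands: 381 − 3 = 378.
378 density bands at 2 per year is 378 / 2 = 189 years.
Counting back 189 years from 1945 CE places the high-density stress band in 1945 − 189 = 1756 CE.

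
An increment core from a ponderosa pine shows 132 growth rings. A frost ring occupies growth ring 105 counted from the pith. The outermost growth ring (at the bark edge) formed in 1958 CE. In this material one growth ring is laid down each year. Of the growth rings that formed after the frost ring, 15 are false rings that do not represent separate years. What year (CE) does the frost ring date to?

Between growth ring 105 and the bark edge there are 132 − 105 = 27 growth rings.
Removing the 15 false growth rings leaves 27 − 15 = 12 true growth rings beyond the frost ring.
1958 − 12 = 1946 CE.

1946 CE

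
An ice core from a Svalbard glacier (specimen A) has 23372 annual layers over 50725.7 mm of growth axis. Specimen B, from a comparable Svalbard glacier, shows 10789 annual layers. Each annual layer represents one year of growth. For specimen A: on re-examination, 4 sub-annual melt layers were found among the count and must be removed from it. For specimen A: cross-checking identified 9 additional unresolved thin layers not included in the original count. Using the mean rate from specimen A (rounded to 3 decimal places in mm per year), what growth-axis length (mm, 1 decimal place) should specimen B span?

Specimen A: after corrections the count is 23372 − 4 + 9 = 23377 annual layers.
A: 50725.7 mm over 23377 years gives 50725.7 / 23377 ≈ 2.170 mm/year.
B's length ≈ 2.170 × 10789 = 23412.1 mm.

23412.1 mm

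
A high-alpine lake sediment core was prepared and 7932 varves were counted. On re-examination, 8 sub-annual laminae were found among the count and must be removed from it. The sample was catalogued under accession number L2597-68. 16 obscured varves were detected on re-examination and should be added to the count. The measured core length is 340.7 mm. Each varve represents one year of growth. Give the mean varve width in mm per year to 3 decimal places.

0.043 mm per year

True varve count = 7932 − 8 + 16 = 7940.
Mean rate = 340.7 mm / 7940 years ≈ 0.043 mm per year.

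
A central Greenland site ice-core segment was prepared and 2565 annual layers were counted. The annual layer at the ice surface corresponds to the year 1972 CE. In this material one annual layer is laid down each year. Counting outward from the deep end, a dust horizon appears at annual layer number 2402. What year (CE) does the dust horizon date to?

1809 CE

2565 − 2402 = 163 annual layers lie beyond the dust horizon toward the ice surface.
Counting back 163 years from 1972 CE places the dust horizon in 1972 − 163 = 1809 CE.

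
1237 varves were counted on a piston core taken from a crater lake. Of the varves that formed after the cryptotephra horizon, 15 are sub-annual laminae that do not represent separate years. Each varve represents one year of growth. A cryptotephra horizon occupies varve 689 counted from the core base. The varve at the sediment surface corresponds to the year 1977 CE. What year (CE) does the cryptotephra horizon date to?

1444 CE

1237 − 689 = 548 varves lie beyond the cryptotephra horizon toward the sediment surface.
548 − 15 false = 533 true varves after the cryptotephra horizon.
1977 − 533 = 1444 CE.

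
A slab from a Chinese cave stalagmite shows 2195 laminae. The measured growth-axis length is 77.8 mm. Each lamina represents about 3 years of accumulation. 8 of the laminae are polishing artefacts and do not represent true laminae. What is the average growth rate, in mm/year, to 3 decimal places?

0.012 mm/year

Correcting the raw count gives 2195 − 8 = 2187 true laminae.
2187 laminae at 3 years each span 2187 × 3 = 6561 years.
77.8 mm over 6561 years gives 77.8 / 6561 ≈ 0.012 mm/year.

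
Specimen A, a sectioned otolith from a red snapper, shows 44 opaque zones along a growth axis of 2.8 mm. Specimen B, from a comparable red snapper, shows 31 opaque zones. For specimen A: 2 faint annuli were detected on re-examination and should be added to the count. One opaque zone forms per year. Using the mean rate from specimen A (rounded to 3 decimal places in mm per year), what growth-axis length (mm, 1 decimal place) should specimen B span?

Specimen A: after corrections the count is 44 + 2 = 46 opaque zones.
A: Extension rate ≈ 2.8 / 46 = 0.061 mm/year.
Length of B = 0.061 × 31 = 1.9 mm.

1.9 mm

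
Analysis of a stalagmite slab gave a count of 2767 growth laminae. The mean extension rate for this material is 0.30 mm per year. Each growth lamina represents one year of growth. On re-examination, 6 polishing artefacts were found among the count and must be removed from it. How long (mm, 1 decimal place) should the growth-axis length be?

828.3 mm

After corrections the count is 2767 − 6 = 2761 growth laminae.
2761 years at 0.30 mm/year gives 0.30 × 2761 = 828.3 mm.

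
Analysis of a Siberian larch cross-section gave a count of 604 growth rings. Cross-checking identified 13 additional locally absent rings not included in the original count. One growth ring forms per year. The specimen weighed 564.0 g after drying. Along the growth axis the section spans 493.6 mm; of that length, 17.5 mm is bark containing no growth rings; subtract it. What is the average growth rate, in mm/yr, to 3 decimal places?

0.772 mm/yr

Adjusted count: 604 + 13 = 617 growth rings.
The growth record spans 493.6 − 17.5 = 476.1 mm.
Mean rate = 476.1 mm / 617 years ≈ 0.772 mm/yr.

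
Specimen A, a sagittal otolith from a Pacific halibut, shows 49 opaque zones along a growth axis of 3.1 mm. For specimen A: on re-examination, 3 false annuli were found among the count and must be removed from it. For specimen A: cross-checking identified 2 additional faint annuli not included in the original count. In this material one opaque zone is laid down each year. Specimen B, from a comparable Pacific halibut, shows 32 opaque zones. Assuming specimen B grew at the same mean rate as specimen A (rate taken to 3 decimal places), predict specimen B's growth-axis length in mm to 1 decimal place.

Specimen A: after corrections the count is 49 − 3 + 2 = 48 opaque zones.
A: Extension rate ≈ 3.1 / 48 = 0.065 mm/year.
Length of B = 0.065 × 32 = 2.1 mm.

2.1 mm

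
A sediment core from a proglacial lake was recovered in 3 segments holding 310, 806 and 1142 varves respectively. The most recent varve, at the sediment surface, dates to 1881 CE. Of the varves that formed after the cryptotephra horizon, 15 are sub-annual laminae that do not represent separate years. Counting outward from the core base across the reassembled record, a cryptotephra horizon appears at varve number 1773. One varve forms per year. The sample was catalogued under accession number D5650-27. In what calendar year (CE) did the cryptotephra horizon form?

Total varves = 310 + 806 + 1142 = 2258.
The cryptotephra horizon sits at varve 1773 from the core base, so 2258 − 1773 = 485 varves formed after it.
Removing the 15 false varves leaves 485 − 15 = 470 true varves beyond the cryptotephra horizon.
The varve at the sediment surface is 1881 CE, so the cryptotephra horizon dates to 1881 − 470 = 1411 CE.

1411 CE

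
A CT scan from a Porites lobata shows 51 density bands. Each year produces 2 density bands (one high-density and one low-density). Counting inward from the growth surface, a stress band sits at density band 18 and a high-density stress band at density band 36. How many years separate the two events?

36 − 18 = 18 density bands lie between the two events.
Dividing by 2 density bands per year: 18 / 2 = 9 years.

9 years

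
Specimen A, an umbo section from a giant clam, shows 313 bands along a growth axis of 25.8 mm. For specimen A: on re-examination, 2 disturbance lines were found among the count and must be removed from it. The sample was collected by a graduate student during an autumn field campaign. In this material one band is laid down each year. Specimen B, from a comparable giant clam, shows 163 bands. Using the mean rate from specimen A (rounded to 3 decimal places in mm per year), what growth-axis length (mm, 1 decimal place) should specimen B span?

Specimen A: correcting the raw count gives 313 − 2 = 311 true bands.
A: Extension rate ≈ 25.8 / 311 = 0.083 mm/year.
Length of B = 0.083 × 163 = 13.5 mm.

13.5 mm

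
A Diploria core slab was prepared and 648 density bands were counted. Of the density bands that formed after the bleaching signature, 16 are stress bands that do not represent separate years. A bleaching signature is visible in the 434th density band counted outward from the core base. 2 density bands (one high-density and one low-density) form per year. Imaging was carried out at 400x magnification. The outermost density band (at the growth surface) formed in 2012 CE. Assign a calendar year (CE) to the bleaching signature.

1913 CE

648 − 434 = 214 density bands lie beyond the bleaching signature toward the growth surface.
Removing the 16 false density bands leaves 214 − 16 = 198 true density bands beyond the bleaching signature.
198 density bands at 2 per year is 198 / 2 = 99 years.
Counting back 99 years from 2012 CE places the bleaching signature in 2012 − 99 = 1913 CE.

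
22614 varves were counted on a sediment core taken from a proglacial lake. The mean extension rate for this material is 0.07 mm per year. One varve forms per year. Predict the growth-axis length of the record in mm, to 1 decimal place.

22614 years of growth are recorded.
Predicted length = 0.07 mm/year × 22614 years = 1583.0 mm.

1583.0 mm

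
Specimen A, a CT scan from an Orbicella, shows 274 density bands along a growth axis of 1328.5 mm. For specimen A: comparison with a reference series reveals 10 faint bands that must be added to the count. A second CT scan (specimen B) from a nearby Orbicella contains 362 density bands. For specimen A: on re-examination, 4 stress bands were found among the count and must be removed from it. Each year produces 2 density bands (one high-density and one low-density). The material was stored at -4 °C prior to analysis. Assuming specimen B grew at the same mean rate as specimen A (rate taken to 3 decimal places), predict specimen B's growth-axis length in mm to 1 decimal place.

1717.5 mm

Specimen A: correcting the raw count gives 274 − 4 + 10 = 280 true density bands.
Specimen A: dividing by 2 density bands per year: 280 / 2 = 140 years.
A: 1328.5 mm over 140 years gives 1328.5 / 140 ≈ 9.489 mm per year.
Specimen B: 362 density bands at 2 per year is 362 / 2 = 181 years. Length of B = 9.489 × 181 = 1717.5 mm.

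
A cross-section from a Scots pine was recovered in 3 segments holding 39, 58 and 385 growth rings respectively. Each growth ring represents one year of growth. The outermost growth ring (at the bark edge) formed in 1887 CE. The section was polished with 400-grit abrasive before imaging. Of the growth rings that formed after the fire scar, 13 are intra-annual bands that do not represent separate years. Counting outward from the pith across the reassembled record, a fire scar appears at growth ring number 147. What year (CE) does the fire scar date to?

1565 CE

Total growth rings = 39 + 58 + 385 = 482.
482 − 147 = 335 growth rings lie beyond the fire scar toward the bark edge.
335 − 13 false = 322 true growth rings after the fire scar.
1887 − 322 = 1565 CE.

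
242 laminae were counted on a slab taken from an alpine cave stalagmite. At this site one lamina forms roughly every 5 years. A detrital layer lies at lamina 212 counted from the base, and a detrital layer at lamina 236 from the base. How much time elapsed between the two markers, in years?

The two markers are separated by 236 − 212 = 24 laminae.
At 5 years per lamina, 24 × 5 = 120 years.

120 yr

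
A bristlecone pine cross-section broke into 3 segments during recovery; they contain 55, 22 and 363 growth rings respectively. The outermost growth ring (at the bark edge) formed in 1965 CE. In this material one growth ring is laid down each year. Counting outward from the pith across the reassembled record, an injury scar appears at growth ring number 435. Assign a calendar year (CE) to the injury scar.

1960 CE

Total growth rings = 55 + 22 + 363 = 440.
Between growth ring 435 and the bark edge there are 440 − 435 = 5 growth rings.
The growth ring at the bark edge is 1965 CE, so the injury scar dates to 1965 − 5 = 1960 CE.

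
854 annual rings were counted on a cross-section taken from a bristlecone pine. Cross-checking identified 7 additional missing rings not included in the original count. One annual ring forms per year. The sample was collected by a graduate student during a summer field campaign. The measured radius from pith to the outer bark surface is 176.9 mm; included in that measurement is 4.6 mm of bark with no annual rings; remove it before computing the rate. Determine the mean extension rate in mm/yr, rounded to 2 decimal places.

True annual ring count = 854 + 7 = 861.
Removing the 4.6 mm offcut leaves 176.9 − 4.6 = 172.3 mm.
Mean rate = 172.3 mm / 861 years ≈ 0.20 mm/yr.

0.20 mm/yr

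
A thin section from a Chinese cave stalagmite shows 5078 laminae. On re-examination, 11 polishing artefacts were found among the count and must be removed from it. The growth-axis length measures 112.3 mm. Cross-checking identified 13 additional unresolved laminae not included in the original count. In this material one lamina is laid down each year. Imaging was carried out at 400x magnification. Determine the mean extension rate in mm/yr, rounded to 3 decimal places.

After corrections the count is 5078 − 11 + 13 = 5080 laminae.
112.3 mm over 5080 years gives 112.3 / 5080 ≈ 0.022 mm/yr.

0.022 mm/yr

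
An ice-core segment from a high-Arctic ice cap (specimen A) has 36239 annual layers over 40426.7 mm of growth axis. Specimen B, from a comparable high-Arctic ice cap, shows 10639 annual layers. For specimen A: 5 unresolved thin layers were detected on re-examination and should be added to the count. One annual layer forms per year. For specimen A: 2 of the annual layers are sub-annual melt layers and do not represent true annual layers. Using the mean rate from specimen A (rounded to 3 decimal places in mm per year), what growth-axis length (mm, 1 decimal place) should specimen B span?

11862.5 mm

Specimen A: correcting the raw count gives 36239 − 2 + 5 = 36242 true annual layers.
A: Mean rate = 40426.7 mm / 36242 years ≈ 1.115 mm/year.
B's length ≈ 1.115 × 10639 = 11862.5 mm.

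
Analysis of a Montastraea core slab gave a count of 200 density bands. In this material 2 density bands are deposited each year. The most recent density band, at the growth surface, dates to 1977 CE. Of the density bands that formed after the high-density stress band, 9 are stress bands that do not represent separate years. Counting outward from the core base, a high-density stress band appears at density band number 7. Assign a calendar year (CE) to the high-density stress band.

1885 CE

The high-density stress band sits at density band 7 from the core base, so 200 − 7 = 193 density bands formed after it.
Removing the 9 false density bands leaves 193 − 9 = 184 true density bands beyond the high-density stress band.
Dividing by 2 density bands per year: 184 / 2 = 92 years.
1977 − 92 = 1885 CE.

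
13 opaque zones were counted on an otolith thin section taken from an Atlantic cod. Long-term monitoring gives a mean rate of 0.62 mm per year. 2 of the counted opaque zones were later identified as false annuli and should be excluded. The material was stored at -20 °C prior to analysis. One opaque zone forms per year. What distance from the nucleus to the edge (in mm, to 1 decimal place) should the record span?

6.8 mm

True opaque zone count = 13 − 2 = 11.
Predicted length = 0.62 mm/year × 11 years = 6.8 mm.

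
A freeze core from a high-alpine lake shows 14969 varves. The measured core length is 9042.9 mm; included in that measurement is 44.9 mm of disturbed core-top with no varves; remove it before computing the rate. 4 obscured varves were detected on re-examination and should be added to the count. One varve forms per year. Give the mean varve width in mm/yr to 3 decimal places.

Correcting the raw count gives 14969 + 4 = 14973 true varves.
Net length = 9042.9 − 44.9 = 8998.0 mm.
Extension rate ≈ 8998.0 / 14973 = 0.601 mm/yr.

0.601 mm/yr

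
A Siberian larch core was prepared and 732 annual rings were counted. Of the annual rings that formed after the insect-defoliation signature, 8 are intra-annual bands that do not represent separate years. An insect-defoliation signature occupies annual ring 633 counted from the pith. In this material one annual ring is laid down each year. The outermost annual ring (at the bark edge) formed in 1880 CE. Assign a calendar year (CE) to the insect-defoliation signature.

Between annual ring 633 and the bark edge there are 732 − 633 = 99 annual rings.
Removing the 8 false annual rings leaves 99 − 8 = 91 true annual rings beyond the insect-defoliation signature.
Counting back 91 years from 1880 CE places the insect-defoliation signature in 1880 − 91 = 1789 CE.

1789 CE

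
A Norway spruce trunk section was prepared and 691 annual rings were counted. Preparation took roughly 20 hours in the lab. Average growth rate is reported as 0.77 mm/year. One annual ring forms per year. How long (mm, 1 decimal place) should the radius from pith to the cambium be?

The record spans 691 years at 0.77 mm per year.
Length ≈ 0.77 × 691 = 532.1 mm.

532.1 mm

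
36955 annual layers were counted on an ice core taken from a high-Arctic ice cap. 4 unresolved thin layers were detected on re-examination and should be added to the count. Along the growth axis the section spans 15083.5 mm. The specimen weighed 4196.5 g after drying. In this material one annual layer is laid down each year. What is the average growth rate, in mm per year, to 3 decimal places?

After corrections the count is 36955 + 4 = 36959 annual layers.
15083.5 mm over 36959 years gives 15083.5 / 36959 ≈ 0.408 mm per year.

0.408 mm per year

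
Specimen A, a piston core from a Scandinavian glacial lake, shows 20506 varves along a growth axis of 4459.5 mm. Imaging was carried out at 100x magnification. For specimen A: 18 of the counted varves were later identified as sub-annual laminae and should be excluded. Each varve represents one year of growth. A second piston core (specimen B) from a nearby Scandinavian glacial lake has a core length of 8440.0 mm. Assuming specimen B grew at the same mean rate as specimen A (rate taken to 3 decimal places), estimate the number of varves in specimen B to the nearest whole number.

Specimen A: true varve count = 20506 − 18 = 20488.
A: Extension rate ≈ 4459.5 / 20488 = 0.218 mm/yr.
For B, 8440.0 / 0.218 = 38715.60 years ≈ 38716 varves.

38716 varves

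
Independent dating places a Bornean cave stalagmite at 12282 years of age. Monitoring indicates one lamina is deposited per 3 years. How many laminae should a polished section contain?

4094 laminae

Expected laminae: 12282 / 3 = 4094.
So 4094 laminae should be present.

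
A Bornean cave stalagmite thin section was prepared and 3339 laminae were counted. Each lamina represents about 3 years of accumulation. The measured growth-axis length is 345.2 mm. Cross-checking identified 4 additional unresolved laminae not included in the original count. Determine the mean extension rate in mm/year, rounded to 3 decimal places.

Correcting the raw count gives 3339 + 4 = 3343 true laminae.
Multiplying by 3 years per lamina: 3343 × 3 = 10029 years.
345.2 mm over 10029 years gives 345.2 / 10029 ≈ 0.034 mm/year.

0.034 mm/year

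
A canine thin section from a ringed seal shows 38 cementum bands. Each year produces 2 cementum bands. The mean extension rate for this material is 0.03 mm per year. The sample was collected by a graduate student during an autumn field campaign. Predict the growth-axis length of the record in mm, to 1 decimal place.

0.6 mm

Dividing by 2 cementum bands per year: 38 / 2 = 19 years.
19 years at 0.03 mm/year gives 0.03 × 19 = 0.6 mm.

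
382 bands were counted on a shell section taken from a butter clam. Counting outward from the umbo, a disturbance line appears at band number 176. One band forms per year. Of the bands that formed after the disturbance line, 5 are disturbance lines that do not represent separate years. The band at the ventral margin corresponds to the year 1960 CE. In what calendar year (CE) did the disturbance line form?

1759 CE

The disturbance line sits at band 176 from the umbo, so 382 − 176 = 206 bands formed after it.
Removing the 5 false bands leaves 206 − 5 = 201 true bands beyond the disturbance line.
The band at the ventral margin is 1960 CE, so the disturbance line dates to 1960 − 201 = 1759 CE.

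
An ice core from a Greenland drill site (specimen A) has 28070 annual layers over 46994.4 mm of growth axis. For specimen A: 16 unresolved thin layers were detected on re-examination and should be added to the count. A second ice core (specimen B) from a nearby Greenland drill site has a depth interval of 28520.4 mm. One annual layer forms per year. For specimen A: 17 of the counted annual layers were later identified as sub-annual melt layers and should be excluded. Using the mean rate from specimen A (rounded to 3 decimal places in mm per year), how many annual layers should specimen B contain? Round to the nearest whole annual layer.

Specimen A: adjusted count: 28070 − 17 + 16 = 28069 annual layers.
A: 46994.4 mm over 28069 years gives 46994.4 / 28069 ≈ 1.674 mm/yr.
For B, 28520.4 / 1.674 = 17037.28 years ≈ 17037 annual layers.

17037 annual layers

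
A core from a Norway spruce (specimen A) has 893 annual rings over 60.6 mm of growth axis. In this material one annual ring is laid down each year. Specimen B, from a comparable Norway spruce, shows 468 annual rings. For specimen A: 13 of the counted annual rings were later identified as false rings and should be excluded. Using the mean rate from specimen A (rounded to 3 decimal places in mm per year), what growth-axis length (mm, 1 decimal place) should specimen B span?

Specimen A: correcting the raw count gives 893 − 13 = 880 true annual rings.
A: Extension rate ≈ 60.6 / 880 = 0.069 mm per year.
B's length ≈ 0.069 × 468 = 32.3 mm.

32.3 mm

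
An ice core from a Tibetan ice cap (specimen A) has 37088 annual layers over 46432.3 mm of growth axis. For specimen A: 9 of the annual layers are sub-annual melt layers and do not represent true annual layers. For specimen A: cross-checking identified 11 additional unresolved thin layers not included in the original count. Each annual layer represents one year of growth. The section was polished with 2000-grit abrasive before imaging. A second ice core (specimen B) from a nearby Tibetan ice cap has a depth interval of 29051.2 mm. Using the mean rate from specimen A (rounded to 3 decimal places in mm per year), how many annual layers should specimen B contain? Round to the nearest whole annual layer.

Specimen A: true annual layer count = 37088 − 9 + 11 = 37090.
A: Extension rate ≈ 46432.3 / 37090 = 1.252 mm/yr.
B spans 29051.2 / 1.252 = 23203.83 years ≈ 23204 annual layers.

23204 annual layers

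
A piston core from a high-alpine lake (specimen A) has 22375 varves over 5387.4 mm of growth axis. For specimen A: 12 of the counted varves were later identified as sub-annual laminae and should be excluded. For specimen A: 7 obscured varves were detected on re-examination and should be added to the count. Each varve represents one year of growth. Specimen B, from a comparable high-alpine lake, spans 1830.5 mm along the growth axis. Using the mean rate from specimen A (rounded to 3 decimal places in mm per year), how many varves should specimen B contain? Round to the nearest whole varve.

7595 varves

Specimen A: adjusted count: 22375 − 12 + 7 = 22370 varves.
A: 5387.4 mm over 22370 years gives 5387.4 / 22370 ≈ 0.241 mm/year.
For B, 1830.5 / 0.241 = 7595.44 years ≈ 7595 varves.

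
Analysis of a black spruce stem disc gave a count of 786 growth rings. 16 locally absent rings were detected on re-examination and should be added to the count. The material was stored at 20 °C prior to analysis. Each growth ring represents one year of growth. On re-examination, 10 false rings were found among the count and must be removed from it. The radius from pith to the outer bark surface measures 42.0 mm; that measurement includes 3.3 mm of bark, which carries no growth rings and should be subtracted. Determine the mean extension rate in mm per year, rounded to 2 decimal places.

0.05 mm per year

Correcting the raw count gives 786 − 10 + 16 = 792 true growth rings.
The growth record spans 42.0 − 3.3 = 38.7 mm.
38.7 mm over 792 years gives 38.7 / 792 ≈ 0.05 mm per year.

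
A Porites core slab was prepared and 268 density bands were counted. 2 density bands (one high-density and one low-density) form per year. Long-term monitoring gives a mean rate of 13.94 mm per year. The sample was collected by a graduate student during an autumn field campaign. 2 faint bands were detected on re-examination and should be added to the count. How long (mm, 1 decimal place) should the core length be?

Correcting the raw count gives 268 + 2 = 270 true density bands.
With 2 density bands per year, 270 / 2 = 135 years.
Predicted length = 13.94 mm/year × 135 years = 1881.9 mm.

1881.9 mm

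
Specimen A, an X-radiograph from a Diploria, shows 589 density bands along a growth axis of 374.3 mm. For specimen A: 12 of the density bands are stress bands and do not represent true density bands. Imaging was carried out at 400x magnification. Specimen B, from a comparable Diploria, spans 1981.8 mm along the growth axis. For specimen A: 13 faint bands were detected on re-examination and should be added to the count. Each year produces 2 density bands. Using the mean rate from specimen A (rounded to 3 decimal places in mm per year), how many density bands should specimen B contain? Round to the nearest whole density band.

3123 density bands

Specimen A: adjusted count: 589 − 12 + 13 = 590 density bands.
Specimen A: dividing by 2 density bands per year: 590 / 2 = 295 years.
A: Extension rate ≈ 374.3 / 295 = 1.269 mm/yr.
B spans 1981.8 / 1.269 = 1561.70 years; at 2 density bands per year that is 1561.70 × 2 ≈ 3123 density bands.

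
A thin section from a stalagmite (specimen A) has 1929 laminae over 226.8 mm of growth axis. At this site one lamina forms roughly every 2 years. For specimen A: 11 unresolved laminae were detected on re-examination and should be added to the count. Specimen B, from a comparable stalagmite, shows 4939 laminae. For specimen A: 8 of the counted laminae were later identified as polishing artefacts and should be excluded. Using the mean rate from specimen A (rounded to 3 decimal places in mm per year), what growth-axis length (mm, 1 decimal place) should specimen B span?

582.8 mm

Specimen A: correcting the raw count gives 1929 − 8 + 11 = 1932 true laminae.
Specimen A: 1932 laminae at 2 years each span 1932 × 2 = 3864 years.
A: 226.8 mm over 3864 years gives 226.8 / 3864 ≈ 0.059 mm/year.
Specimen B: 4939 laminae at 2 years each span 4939 × 2 = 9878 years. B's length ≈ 0.059 × 9878 = 582.8 mm.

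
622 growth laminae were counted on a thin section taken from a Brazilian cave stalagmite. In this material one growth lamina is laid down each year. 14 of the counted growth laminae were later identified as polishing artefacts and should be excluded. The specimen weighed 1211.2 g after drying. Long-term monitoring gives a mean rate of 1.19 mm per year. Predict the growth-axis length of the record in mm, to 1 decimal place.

723.5 mm

After corrections the count is 622 − 14 = 608 growth laminae.
Length ≈ 1.19 × 608 = 723.5 mm.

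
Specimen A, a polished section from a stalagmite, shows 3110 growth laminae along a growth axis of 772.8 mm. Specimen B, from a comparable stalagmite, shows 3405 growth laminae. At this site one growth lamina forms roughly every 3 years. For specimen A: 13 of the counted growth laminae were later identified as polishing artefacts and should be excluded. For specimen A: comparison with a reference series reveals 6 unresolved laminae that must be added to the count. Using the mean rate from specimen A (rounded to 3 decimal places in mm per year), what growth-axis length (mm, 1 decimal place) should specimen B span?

Specimen A: adjusted count: 3110 − 13 + 6 = 3103 growth laminae.
Specimen A: 3103 growth laminae at 3 years each span 3103 × 3 = 9309 years.
A: 772.8 mm over 9309 years gives 772.8 / 9309 ≈ 0.083 mm/yr.
Specimen B: multiplying by 3 years per growth lamina: 3405 × 3 = 10215 years. Length of B = 0.083 × 10215 = 847.8 mm.

847.8 mm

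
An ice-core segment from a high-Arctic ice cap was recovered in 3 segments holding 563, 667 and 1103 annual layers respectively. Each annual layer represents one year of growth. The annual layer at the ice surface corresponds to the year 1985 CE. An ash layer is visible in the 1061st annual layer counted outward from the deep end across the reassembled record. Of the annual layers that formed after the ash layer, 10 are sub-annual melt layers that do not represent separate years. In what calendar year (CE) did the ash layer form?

723 CE

Total annual layers = 563 + 667 + 1103 = 2333.
2333 − 1061 = 1272 annual layers lie beyond the ash layer toward the ice surface.
Excluding 10 false annual layers: 1272 − 10 = 1262.
Counting back 1262 years from 1985 CE places the ash layer in 1985 − 1262 = 723 CE.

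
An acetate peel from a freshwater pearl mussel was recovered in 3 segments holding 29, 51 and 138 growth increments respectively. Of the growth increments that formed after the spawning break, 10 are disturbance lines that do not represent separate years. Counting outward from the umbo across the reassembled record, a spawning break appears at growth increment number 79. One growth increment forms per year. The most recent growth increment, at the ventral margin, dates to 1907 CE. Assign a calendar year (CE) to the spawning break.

Total growth increments = 29 + 51 + 138 = 218.
Between growth increment 79 and the ventral margin there are 218 − 79 = 139 growth increments.
Removing the 10 false growth increments leaves 139 − 10 = 129 true growth increments beyond the spawning break.
Counting back 129 years from 1907 CE places the spawning break in 1907 − 129 = 1778 CE.

1778 CE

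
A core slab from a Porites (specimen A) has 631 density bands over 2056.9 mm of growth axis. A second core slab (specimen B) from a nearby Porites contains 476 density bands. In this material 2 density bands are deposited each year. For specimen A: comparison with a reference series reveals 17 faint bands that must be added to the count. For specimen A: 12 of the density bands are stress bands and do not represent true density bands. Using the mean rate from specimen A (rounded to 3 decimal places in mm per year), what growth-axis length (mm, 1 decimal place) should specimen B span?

Specimen A: true density band count = 631 − 12 + 17 = 636.
Specimen A: 636 density bands at 2 per year is 636 / 2 = 318 years.
A: Mean rate = 2056.9 mm / 318 years ≈ 6.468 mm per year.
Specimen B: with 2 density bands per year, 476 / 2 = 238 years. For B, 6.468 mm/year × 238 years = 1539.4 mm.

1539.4 mm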